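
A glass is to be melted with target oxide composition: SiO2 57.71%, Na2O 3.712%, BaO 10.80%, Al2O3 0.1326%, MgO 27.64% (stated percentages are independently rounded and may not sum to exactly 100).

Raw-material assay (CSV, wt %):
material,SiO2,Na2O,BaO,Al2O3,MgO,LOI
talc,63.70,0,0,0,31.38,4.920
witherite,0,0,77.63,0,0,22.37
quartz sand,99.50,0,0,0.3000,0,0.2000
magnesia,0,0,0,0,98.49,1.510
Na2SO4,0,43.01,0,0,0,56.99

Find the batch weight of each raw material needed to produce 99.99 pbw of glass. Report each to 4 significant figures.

Full precision is held from start to finish; intermediates are printed, rounded to four significant figures, as written — each reported result is rounded exactly once; the derived quantities, which include ignition loss, the five compositions, yield, the totals, net glass mass, are recomputed in full precision, as quoted within question or answer, from the weighed amounts on 99.99 pbw of glass.
The oxide mass targets at 99.99 pbw glass:
  SiO2: 57.71% × 99.99 = 57.70 pbw
  Na2O: 3.712% × 99.99 = 3.712 pbw
  BaO: 10.80% × 99.99 = 10.80 pbw
  Al2O3: 0.1326% × 99.99 = 0.1326 pbw
  MgO: 27.64% × 99.99 = 27.64 pbw
Checking each oxide sum per the reported batch figures, for the quoted basis mass (summed amounts equal target values net of answer rounding effects):
  SiO2: 21.55·0.6370 + 44.20·0.9950 = 57.71 pbw (target 57.70 pbw)
  Na2O: 8.630·0.4301 = 3.712 pbw (target 3.712 pbw)
  BaO: 13.91·0.7763 = 10.80 pbw (target 10.80 pbw)
  Al2O3: 44.20·0.003000 = 0.1326 pbw (target 0.1326 pbw)
  MgO: 21.55·0.3138 + 21.19·0.9849 = 27.63 pbw (target 27.64 pbw)
Glass-mass bookkeeping: batch Σ − ignition loss = 99.98 pbw (per-oxide target masses sum to 99.98 pbw; against the stated basis, 99.99 pbw — any gap is answer rounding).
Total batch = Σ batch = 109.5 pbw; Σ batch·LOI gives LOI loss = 9.499 pbw; the yield ratio, glass ÷ batch: 91.32%.

Batch per 99.99 pbw glass:
  talc: 21.55 pbw
  witherite: 13.91 pbw
  quartz sand: 44.20 pbw
  magnesia: 21.19 pbw
  Na2SO4: 8.630 pbw
Total batch = 109.5 pbw; LOI loss = 9.499 pbw; yield = 91.32%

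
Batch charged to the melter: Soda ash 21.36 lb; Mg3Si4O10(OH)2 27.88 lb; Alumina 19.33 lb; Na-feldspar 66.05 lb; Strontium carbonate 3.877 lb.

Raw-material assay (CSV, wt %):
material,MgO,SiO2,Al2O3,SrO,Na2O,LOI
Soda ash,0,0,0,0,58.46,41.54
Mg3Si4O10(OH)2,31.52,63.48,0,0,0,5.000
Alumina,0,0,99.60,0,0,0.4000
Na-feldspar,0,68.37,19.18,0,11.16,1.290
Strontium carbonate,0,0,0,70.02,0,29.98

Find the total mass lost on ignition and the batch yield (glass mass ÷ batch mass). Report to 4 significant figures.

Values along the way appear rounded off to 4 significant figures in the working. All arithmetic carries full precision from first step to last. Each reported number takes exactly one rounding. The derived quantities (the totals, glass mass, the yield, LOI, five oxide percentages) are computed from the weighed amounts per 126.1 lb of glass at full float precision as set out in either problem or answer.
Loss on ignition, line by line:
  Soda ash: 21.36 × 0.4154 = 8.873 lb
  Mg3Si4O10(OH)2: 27.88 × 0.05000 = 1.394 lb
  Alumina: 19.33 × 0.004000 = 0.07732 lb
  Na-feldspar: 66.05 × 0.01290 = 0.8520 lb
  Strontium carbonate: 3.877 × 0.2998 = 1.162 lb
Total LOI = 12.36 lb
Glass = batch − LOI = 138.5 − 12.36 = 126.1 lb

LOI loss = 12.36 lb; glass = 126.1 lb; yield = 91.08%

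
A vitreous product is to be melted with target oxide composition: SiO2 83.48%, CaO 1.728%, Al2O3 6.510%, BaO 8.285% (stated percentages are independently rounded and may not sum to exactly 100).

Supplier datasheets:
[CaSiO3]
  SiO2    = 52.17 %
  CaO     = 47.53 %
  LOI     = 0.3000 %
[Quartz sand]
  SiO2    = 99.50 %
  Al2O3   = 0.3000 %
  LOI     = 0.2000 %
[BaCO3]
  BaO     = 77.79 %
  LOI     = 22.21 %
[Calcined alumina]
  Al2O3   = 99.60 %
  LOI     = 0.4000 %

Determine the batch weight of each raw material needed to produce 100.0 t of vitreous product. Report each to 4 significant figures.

Intermediates are printed rounded to four significant digits within the worked lines; every computation keeps full precision at every stage; every reported figure is rounded just once; all derived quantities are recomputed at exact precision (the four compositions, glass mass, the yield, totals, LOI) from the weighed amounts on 100.0 t of glass, as written in problem or answer.
Target masses of each oxide per 100.0 t vitreous product:
  SiO2: 83.48% × 100.0 = 83.48 t
  CaO: 1.728% × 100.0 = 1.728 t
  Al2O3: 6.510% × 100.0 = 6.510 t
  BaO: 8.285% × 100.0 = 8.285 t
A balance pass over the oxides, applying the batch weights above, against the basis in use (sum by sum, the targets are met once rounding is allowed for):
  SiO2: 3.636·0.5217 + 81.99·0.9950 = 83.48 t (target 83.48 t)
  CaO: 3.636·0.4753 = 1.728 t (target 1.728 t)
  Al2O3: 81.99·0.003000 + 6.289·0.9960 = 6.510 t (target 6.510 t)
  BaO: 10.65·0.7779 = 8.285 t (target 8.285 t)
Glass-mass bookkeeping: whole batch net of LOI = 100.0 t (the targets, summed, come to 100.0 t; stated basis 100.0 t — gaps are rounding artifacts).
Adding the batch up: Σ batch = 102.6 t; Σ batch·LOI gives LOI loss = 2.565 t; glass ÷ batch gives a yield of 97.50%.

Batch per 100.0 t vitreous product:
  CaSiO3: 3.636 t
  Quartz sand: 81.99 t
  BaCO3: 10.65 t
  Calcined alumina: 6.289 t
Total batch = 102.6 t; LOI loss = 2.565 t; yield = 97.50%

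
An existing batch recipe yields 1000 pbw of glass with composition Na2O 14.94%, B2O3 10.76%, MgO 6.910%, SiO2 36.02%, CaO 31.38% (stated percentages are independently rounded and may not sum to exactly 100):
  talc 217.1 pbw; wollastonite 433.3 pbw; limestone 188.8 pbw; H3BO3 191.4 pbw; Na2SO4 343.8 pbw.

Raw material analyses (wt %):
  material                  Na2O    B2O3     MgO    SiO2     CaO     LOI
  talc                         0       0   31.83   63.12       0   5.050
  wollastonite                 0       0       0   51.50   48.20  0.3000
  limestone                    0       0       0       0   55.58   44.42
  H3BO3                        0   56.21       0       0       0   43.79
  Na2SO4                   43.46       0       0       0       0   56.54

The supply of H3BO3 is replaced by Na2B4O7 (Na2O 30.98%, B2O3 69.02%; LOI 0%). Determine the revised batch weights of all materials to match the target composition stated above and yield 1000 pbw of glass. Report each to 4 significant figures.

Revised batch per 1000 pbw glass:
  talc: 217.1 pbw
  wollastonite: 433.3 pbw
  limestone: 188.8 pbw
  Na2B4O7: 155.9 pbw
  Na2SO4: 232.6 pbw
Total batch = 1228 pbw; LOI loss = 227.6 pbw

All arithmetic carries exact precision from start to finish — values along the way are printed rounded to four significant digits in the printout. Every reported result carries a single rounding; derived quantities, including yield, the five compositions, LOI, glass mass, totals, are re-derived from the weighed amounts for 1000 pbw of glass in full precision, exactly as shown in either problem or answer.
Oxide-by-oxide targets in 1000 pbw glass:
  Na2O: 14.94% × 1000 = 149.4 pbw
  B2O3: 10.76% × 1000 = 107.6 pbw
  MgO: 6.910% × 1000 = 69.10 pbw
  SiO2: 36.02% × 1000 = 360.2 pbw
  CaO: 31.38% × 1000 = 313.8 pbw
Oxide-by-oxide audit on the weights just shown, for the quoted basis mass (oxide sums agree with the targets up to rounding of the answer):
  Na2O: 155.9·0.3098 + 232.6·0.4346 = 149.4 pbw (target 149.4 pbw)
  B2O3: 155.9·0.6902 = 107.6 pbw (target 107.6 pbw)
  MgO: 217.1·0.3183 = 69.10 pbw (target 69.10 pbw)
  SiO2: 217.1·0.6312 + 433.3·0.5150 = 360.2 pbw (target 360.2 pbw)
  CaO: 433.3·0.4820 + 188.8·0.5558 = 313.8 pbw (target 313.8 pbw)
The glass-mass cross-check: whole batch net of LOI = 1000 pbw (the targets, summed, come to 1000 pbw; with the basis standing at 1000 pbw — deltas are rounding alone).
Total batch = Σ batch = 1228 pbw; LOI loss = Σ batch·LOI = 227.6 pbw; yield = glass ÷ total batch = 81.46%.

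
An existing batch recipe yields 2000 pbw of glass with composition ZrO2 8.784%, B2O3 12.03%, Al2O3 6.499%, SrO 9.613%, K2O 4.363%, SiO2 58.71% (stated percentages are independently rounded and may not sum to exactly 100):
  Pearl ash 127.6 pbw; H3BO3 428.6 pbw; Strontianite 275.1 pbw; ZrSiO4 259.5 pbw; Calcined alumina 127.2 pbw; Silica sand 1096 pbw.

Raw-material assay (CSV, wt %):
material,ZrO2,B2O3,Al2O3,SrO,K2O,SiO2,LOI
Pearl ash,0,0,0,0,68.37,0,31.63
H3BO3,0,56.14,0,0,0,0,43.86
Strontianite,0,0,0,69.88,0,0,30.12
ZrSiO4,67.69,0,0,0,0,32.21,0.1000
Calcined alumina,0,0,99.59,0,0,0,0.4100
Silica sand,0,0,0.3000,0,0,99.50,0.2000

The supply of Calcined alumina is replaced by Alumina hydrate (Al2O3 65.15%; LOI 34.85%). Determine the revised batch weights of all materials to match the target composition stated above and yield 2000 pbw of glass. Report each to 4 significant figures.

In-progress results are displayed with 4-significant-digit rounding across the worked steps. Each numeric step maintains full float precision all the way through — exactly one rounding lands on each reported number. The derived quantities (the yield, net glass mass, totals, ignition loss, the six compositions) are re-derived from the batch weights per 2000 pbw of glass at full precision precisely as stated by either problem or answer.
Oxide-by-oxide targets in 2000 pbw glass:
  ZrO2: 8.784% × 2000 = 175.7 pbw
  B2O3: 12.03% × 2000 = 240.6 pbw
  Al2O3: 6.499% × 2000 = 130.0 pbw
  SrO: 9.613% × 2000 = 192.3 pbw
  K2O: 4.363% × 2000 = 87.26 pbw
  SiO2: 58.71% × 2000 = 1174 pbw
Sums-versus-targets review working from each reported weight, versus the basis set out (every target is met by its sum modulo rounding of the values):
  ZrO2: 259.5·0.6769 = 175.7 pbw (target 175.7 pbw)
  B2O3: 428.6·0.5614 = 240.6 pbw (target 240.6 pbw)
  Al2O3: 194.5·0.6515 + 1096·0.003000 = 130.0 pbw (target 130.0 pbw)
  SrO: 275.1·0.6988 = 192.2 pbw (target 192.3 pbw)
  K2O: 127.6·0.6837 = 87.24 pbw (target 87.26 pbw)
  SiO2: 259.5·0.3221 + 1096·0.9950 = 1174 pbw (target 1174 pbw)
Glass-mass bookkeeping: Σ batch − LOI loss = 2000 pbw (the targets, summed, come to 2000 pbw; basis as stated: 2000 pbw — rounding explains the deltas).
Whole-batch sum: Σ batch = 2381 pbw; LOI loss = Σ batch·LOI = 381.4 pbw; the yield ratio, glass ÷ batch: 83.98%.

Revised batch per 2000 pbw glass:
  Pearl ash: 127.6 pbw
  H3BO3: 428.6 pbw
  Strontianite: 275.1 pbw
  ZrSiO4: 259.5 pbw
  Alumina hydrate: 194.5 pbw
  Silica sand: 1096 pbw
Total batch = 2381 pbw; LOI loss = 381.4 pbw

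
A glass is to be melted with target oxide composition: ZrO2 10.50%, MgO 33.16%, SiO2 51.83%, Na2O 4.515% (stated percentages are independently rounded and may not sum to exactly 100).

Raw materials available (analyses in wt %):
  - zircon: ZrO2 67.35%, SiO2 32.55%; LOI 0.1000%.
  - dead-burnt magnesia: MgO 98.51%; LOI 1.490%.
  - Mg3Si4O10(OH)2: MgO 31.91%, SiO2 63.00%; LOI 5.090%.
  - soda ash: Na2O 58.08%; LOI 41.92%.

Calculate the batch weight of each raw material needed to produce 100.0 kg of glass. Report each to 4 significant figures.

Batch per 100.0 kg glass:
  zircon: 15.59 kg
  dead-burnt magnesia: 9.621 kg
  Mg3Si4O10(OH)2: 74.21 kg
  soda ash: 7.774 kg
Total batch = 107.2 kg; LOI loss = 7.195 kg; yield = 93.29%

Intermediates are printed, rounded to four significant digits, as written. All internal work keeps full precision in every operation; every reported result takes a single rounding. The derived quantities (ignition loss, net glass mass, the totals, the four compositions, yield) are recomputed at full float precision from the batch weights for 100.0 kg of glass exactly as shown in the problem or the answer.
Per-oxide target masses for 100.0 kg glass:
  ZrO2: 10.50% × 100.0 = 10.50 kg
  MgO: 33.16% × 100.0 = 33.16 kg
  SiO2: 51.83% × 100.0 = 51.83 kg
  Na2O: 4.515% × 100.0 = 4.515 kg
A balance pass over the oxides, per the reported batch figures, for the quoted basis mass (each sum matches its target mass once rounding is allowed for):
  ZrO2: 15.59·0.6735 = 10.50 kg (target 10.50 kg)
  MgO: 9.621·0.9851 + 74.21·0.3191 = 33.16 kg (target 33.16 kg)
  SiO2: 15.59·0.3255 + 74.21·0.6300 = 51.83 kg (target 51.83 kg)
  Na2O: 7.774·0.5808 = 4.515 kg (target 4.515 kg)
Mass balance on the glass: net batch after ignition = 100.0 kg (summing oxide targets gives 100.0 kg; with the basis standing at 100.0 kg — differing by rounding only).
Whole-batch sum: Σ batch = 107.2 kg; loss to ignition Σ batch·LOI = 7.195 kg; the yield ratio, glass ÷ batch: 93.29%.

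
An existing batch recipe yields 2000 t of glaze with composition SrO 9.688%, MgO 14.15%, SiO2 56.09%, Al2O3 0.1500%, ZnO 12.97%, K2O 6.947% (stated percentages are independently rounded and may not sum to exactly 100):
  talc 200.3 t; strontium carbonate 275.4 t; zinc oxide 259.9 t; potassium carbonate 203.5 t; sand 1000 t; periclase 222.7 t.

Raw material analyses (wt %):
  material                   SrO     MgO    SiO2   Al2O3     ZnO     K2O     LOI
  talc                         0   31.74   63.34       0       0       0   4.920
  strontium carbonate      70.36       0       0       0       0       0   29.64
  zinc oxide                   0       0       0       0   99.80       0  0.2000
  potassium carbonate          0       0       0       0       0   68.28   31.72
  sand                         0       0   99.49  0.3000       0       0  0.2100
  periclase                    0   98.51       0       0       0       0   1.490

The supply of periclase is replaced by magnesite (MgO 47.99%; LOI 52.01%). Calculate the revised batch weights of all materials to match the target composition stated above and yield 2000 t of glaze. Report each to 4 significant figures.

Intermediates appear, rounded to 4 significant digits, alongside each step — full precision is kept at each step — every reported number takes a single rounding — all derived quantities are re-derived in full float precision (ignition loss, the six compositions, yield, glass mass, the totals) using the weight values for 2000 t of glass, as quoted within the question or the answer.
The oxide mass targets at 2000 t glaze:
  SrO: 9.688% × 2000 = 193.8 t
  MgO: 14.15% × 2000 = 283.0 t
  SiO2: 56.09% × 2000 = 1122 t
  Al2O3: 0.1500% × 2000 = 3.000 t
  ZnO: 12.97% × 2000 = 259.4 t
  K2O: 6.947% × 2000 = 138.9 t
Balance tally, oxide-wise, given the weights on record, under the basis named above (sum by sum, the targets are met inside rounding margins):
  SrO: 275.4·0.7036 = 193.8 t (target 193.8 t)
  MgO: 200.3·0.3174 + 457.2·0.4799 = 283.0 t (target 283.0 t)
  SiO2: 200.3·0.6334 + 1000·0.9949 = 1122 t (target 1122 t)
  Al2O3: 1000·0.003000 = 3.000 t (target 3.000 t)
  ZnO: 259.9·0.9980 = 259.4 t (target 259.4 t)
  K2O: 203.5·0.6828 = 138.9 t (target 138.9 t)
Glass-mass closure: batch Σ − ignition loss = 2000 t (per-oxide target masses sum to 2000 t; stated basis 2000 t — differing by rounding only).
Batch total: Σ batch = 2396 t; Σ batch·LOI gives LOI loss = 396.4 t; yield, glass over the total, = 83.46%.

Revised batch per 2000 t glaze:
  talc: 200.3 t
  strontium carbonate: 275.4 t
  zinc oxide: 259.9 t
  potassium carbonate: 203.5 t
  sand: 1000 t
  magnesite: 457.2 t
Total batch = 2396 t; LOI loss = 396.4 t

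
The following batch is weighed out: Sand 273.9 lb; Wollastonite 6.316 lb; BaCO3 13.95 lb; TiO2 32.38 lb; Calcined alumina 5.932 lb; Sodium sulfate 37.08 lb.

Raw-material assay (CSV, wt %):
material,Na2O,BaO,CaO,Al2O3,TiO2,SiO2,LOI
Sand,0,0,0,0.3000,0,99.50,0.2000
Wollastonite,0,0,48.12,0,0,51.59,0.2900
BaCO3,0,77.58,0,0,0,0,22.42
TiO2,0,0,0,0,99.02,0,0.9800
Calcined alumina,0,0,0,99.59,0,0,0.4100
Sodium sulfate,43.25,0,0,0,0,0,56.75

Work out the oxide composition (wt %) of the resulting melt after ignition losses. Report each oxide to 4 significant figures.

Every computation carries full float precision in every operation. Mid-chain values appear, rounded to four significant figures, across the worked steps — a single rounding completes every reported number; derived quantities, including net glass mass, LOI, the yield, the totals, six oxide percentages, are computed starting from the weights at 344.5 lb of glass in exact precision, as written in question or answer.
Oxide-by-oxide delivered mass:
  Na2O: 37.08·0.4325 = 16.04 lb
  BaO: 13.95·0.7758 = 10.82 lb
  CaO: 6.316·0.4812 = 3.039 lb
  Al2O3: 273.9·0.003000 + 5.932·0.9959 = 6.729 lb
  TiO2: 32.38·0.9902 = 32.06 lb
  SiO2: 273.9·0.9950 + 6.316·0.5159 = 275.8 lb
LOI: 273.9·0.002000 + 6.316·0.002900 + 13.95·0.2242 + 32.38·0.009800 + 5.932·0.004100 + 37.08·0.5675 = 25.08 lb
The glass mass, total less LOI, = 369.6 − 25.08 = 344.5 lb (matching Σ of the oxides)
each wt % is 100 × oxide ÷ glass

Glass mass = 344.5 lb (batch 369.6 − LOI 25.08).
Composition: Na2O 4.655%, BaO 3.142%, CaO 0.8823%, Al2O3 1.953%, TiO2 9.308%, SiO2 80.06%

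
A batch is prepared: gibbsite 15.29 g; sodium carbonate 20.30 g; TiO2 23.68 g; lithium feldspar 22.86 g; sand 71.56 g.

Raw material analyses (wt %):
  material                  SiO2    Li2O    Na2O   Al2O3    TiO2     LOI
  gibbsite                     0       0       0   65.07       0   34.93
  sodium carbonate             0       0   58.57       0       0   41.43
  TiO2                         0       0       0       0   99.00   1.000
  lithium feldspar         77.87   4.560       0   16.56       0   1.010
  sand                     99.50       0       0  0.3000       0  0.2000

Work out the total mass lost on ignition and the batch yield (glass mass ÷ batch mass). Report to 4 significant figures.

Exact precision is held at every stage; working values are displayed with 4-significant-digit rounding as written. Each reported value undergoes a single rounding — the derived quantities, which include the totals, five oxide percentages, glass mass, the yield, LOI, are rebuilt at full float precision, as they appear in question or answer, from the batch weights at 139.3 g of glass.
Each material's LOI contribution:
  gibbsite: 15.29 × 0.3493 = 5.341 g
  sodium carbonate: 20.30 × 0.4143 = 8.410 g
  TiO2: 23.68 × 0.01000 = 0.2368 g
  lithium feldspar: 22.86 × 0.01010 = 0.2309 g
  sand: 71.56 × 0.002000 = 0.1431 g
Total LOI = 14.36 g
Glass = batch − LOI = 153.7 − 14.36 = 139.3 g

LOI loss = 14.36 g; glass = 139.3 g; yield = 90.66%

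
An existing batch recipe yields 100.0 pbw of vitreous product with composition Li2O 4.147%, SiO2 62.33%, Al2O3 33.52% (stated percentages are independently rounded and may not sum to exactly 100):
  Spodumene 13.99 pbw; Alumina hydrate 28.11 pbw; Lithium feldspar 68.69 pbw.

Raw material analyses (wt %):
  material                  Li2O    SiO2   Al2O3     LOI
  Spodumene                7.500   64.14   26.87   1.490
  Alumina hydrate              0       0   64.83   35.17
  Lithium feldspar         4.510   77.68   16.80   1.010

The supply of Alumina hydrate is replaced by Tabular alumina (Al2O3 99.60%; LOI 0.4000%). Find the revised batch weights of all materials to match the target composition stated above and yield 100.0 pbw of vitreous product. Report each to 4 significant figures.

In-progress results are printed (rounded to 4 significant figures) as written — the working math runs at full precision from first step to last — a single rounding completes each reported result. All derived quantities are re-derived starting from the weights at 100.0 pbw of glass at exact precision (glass mass, yield, totals, LOI, the three compositions), as written in the problem or the answer.
Target oxide masses per 100.0 pbw vitreous product:
  Li2O: 4.147% × 100.0 = 4.147 pbw
  SiO2: 62.33% × 100.0 = 62.33 pbw
  Al2O3: 33.52% × 100.0 = 33.52 pbw
Sums-versus-targets review given the weights on record, at the basis given (target by target, the sums agree once rounding is allowed for):
  Li2O: 13.99·0.07500 + 68.69·0.04510 = 4.147 pbw (target 4.147 pbw)
  SiO2: 13.99·0.6414 + 68.69·0.7768 = 62.33 pbw (target 62.33 pbw)
  Al2O3: 13.99·0.2687 + 18.29·0.9960 + 68.69·0.1680 = 33.52 pbw (target 33.52 pbw)
The glass-mass cross-check: batch Σ − ignition loss = 99.99 pbw (targets for the oxides total 100.0 pbw; with the basis standing at 100.0 pbw — any gap is answer rounding).
Adding the batch up: Σ batch = 101.0 pbw; LOI removed, Σ of batch·LOI: 0.9754 pbw; the yield ratio, glass ÷ batch: 99.03%.

Revised batch per 100.0 pbw vitreous product:
  Spodumene: 13.99 pbw
  Tabular alumina: 18.29 pbw
  Lithium feldspar: 68.69 pbw
Total batch = 101.0 pbw; LOI loss = 0.9754 pbw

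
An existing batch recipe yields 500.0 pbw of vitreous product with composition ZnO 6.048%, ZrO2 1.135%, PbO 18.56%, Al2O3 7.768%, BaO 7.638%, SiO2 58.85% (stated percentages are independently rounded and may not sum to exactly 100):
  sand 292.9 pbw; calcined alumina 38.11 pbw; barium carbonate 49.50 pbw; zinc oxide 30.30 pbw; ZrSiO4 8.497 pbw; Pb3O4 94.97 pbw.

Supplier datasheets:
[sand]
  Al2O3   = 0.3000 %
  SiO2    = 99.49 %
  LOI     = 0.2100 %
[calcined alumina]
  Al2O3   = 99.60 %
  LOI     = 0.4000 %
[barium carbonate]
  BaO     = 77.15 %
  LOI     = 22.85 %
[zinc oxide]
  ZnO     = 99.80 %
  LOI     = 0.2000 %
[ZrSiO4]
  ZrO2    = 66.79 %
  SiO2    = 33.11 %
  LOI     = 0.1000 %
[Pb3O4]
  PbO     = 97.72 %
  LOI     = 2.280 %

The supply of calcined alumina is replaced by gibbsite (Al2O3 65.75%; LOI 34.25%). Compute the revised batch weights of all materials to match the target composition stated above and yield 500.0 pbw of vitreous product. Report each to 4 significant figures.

Revised batch per 500.0 pbw vitreous product:
  sand: 292.9 pbw
  gibbsite: 57.74 pbw
  barium carbonate: 49.50 pbw
  zinc oxide: 30.30 pbw
  ZrSiO4: 8.497 pbw
  Pb3O4: 94.97 pbw
Total batch = 533.9 pbw; LOI loss = 33.94 pbw

Working values are printed (rounded to 4 significant digits) in the printout — each numeric step maintains exact precision throughout. Every reported value takes exactly one rounding — the derived quantities (six oxide percentages, the totals, LOI, net glass mass, yield) are recomputed in exact precision from the weighed amounts on 500.0 pbw of glass, exactly as printed in either problem or answer.
Target masses of each oxide per 500.0 pbw vitreous product:
  ZnO: 6.048% × 500.0 = 30.24 pbw
  ZrO2: 1.135% × 500.0 = 5.675 pbw
  PbO: 18.56% × 500.0 = 92.80 pbw
  Al2O3: 7.768% × 500.0 = 38.84 pbw
  BaO: 7.638% × 500.0 = 38.19 pbw
  SiO2: 58.85% × 500.0 = 294.2 pbw
Per-oxide balance check using the reported weights, for the quoted basis mass (summed amounts equal target values once rounding is allowed for):
  ZnO: 30.30·0.9980 = 30.24 pbw (target 30.24 pbw)
  ZrO2: 8.497·0.6679 = 5.675 pbw (target 5.675 pbw)
  PbO: 94.97·0.9772 = 92.80 pbw (target 92.80 pbw)
  Al2O3: 292.9·0.003000 + 57.74·0.6575 = 38.84 pbw (target 38.84 pbw)
  BaO: 49.50·0.7715 = 38.19 pbw (target 38.19 pbw)
  SiO2: 292.9·0.9949 + 8.497·0.3311 = 294.2 pbw (target 294.2 pbw)
Glass mass check: batch total minus LOI = 500.0 pbw (the targets, summed, come to 500.0 pbw; basis as stated: 500.0 pbw — gaps are rounding artifacts).
Total batch = Σ batch = 533.9 pbw; the LOI term Σ batch·LOI equals 33.94 pbw; as yield: glass ÷ batch → 93.64%.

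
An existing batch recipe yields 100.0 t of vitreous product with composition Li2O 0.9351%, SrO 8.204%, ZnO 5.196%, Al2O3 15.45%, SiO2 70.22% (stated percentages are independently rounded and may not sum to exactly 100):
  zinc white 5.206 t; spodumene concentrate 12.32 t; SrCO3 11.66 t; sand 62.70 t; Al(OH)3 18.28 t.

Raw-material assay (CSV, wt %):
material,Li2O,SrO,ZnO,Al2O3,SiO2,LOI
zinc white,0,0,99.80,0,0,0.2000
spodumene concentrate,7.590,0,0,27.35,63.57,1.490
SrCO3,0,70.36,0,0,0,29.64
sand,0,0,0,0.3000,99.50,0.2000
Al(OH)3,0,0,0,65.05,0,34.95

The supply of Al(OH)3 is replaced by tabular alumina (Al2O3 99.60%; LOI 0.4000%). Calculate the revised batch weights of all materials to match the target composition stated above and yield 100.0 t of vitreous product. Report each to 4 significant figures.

Revised batch per 100.0 t vitreous product:
  zinc white: 5.206 t
  spodumene concentrate: 12.32 t
  SrCO3: 11.66 t
  sand: 62.70 t
  tabular alumina: 11.94 t
Total batch = 103.8 t; LOI loss = 3.823 t

Every computation holds full float precision at each step. Working values are shown (rounded to 4 significant figures) at each printed step — a single rounding completes every reported value; the derived quantities, which include the five compositions, yield, ignition loss, the totals, glass mass, are rebuilt in full float precision, exactly as shown in the question or the answer, using the weight values per 100.0 t of glass.
The oxide mass targets at 100.0 t vitreous product:
  Li2O: 0.9351% × 100.0 = 0.9351 t
  SrO: 8.204% × 100.0 = 8.204 t
  ZnO: 5.196% × 100.0 = 5.196 t
  Al2O3: 15.45% × 100.0 = 15.45 t
  SiO2: 70.22% × 100.0 = 70.22 t
Sums-versus-targets review given the weights on record, under the basis named above (sum by sum, the targets are met within answer rounding):
  Li2O: 12.32·0.07590 = 0.9351 t (target 0.9351 t)
  SrO: 11.66·0.7036 = 8.204 t (target 8.204 t)
  ZnO: 5.206·0.9980 = 5.196 t (target 5.196 t)
  Al2O3: 12.32·0.2735 + 62.70·0.003000 + 11.94·0.9960 = 15.45 t (target 15.45 t)
  SiO2: 12.32·0.6357 + 62.70·0.9950 = 70.22 t (target 70.22 t)
Glass-mass bookkeeping: total charge less LOI = 100.0 t (the Σ of target masses is 100.0 t; versus the stated basis of 100.0 t — differing by rounding only).
Whole-batch sum: Σ batch = 103.8 t; LOI loss = Σ batch·LOI = 3.823 t; yield: glass divided by total = 96.32%.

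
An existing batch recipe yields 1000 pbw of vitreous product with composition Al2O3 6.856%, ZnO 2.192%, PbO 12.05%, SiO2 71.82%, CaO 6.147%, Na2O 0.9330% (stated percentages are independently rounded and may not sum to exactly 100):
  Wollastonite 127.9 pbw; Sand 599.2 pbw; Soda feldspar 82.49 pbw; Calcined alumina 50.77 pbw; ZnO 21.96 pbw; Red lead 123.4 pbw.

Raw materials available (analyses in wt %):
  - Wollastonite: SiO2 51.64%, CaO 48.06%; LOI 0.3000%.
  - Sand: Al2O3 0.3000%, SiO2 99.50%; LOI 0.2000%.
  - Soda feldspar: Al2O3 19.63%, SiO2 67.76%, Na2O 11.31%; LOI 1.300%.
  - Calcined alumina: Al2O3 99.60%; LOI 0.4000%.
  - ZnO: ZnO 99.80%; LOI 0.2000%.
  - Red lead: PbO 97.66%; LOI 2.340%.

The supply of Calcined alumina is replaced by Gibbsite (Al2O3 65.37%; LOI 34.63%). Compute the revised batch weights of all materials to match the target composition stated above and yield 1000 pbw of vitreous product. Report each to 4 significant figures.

Values along the way are printed (rounded to four significant digits) in the printout. The whole derivation runs at full float precision throughout — a single rounding yields every reported result; the derived quantities, including ignition loss, six oxide percentages, net glass mass, the yield, the totals, are computed from the batch weights per 1000 pbw of glass in full float precision as written in the problem or the answer.
Oxide-by-oxide targets in 1000 pbw vitreous product:
  Al2O3: 6.856% × 1000 = 68.56 pbw
  ZnO: 2.192% × 1000 = 21.92 pbw
  PbO: 12.05% × 1000 = 120.5 pbw
  SiO2: 71.82% × 1000 = 718.2 pbw
  CaO: 6.147% × 1000 = 61.47 pbw
  Na2O: 0.9330% × 1000 = 9.330 pbw
Verifying the oxide balance per the reported batch figures, against the basis in use (summed amounts equal target values given rounding of the digits):
  Al2O3: 599.2·0.003000 + 82.49·0.1963 + 77.36·0.6537 = 68.56 pbw (target 68.56 pbw)
  ZnO: 21.96·0.9980 = 21.92 pbw (target 21.92 pbw)
  PbO: 123.4·0.9766 = 120.5 pbw (target 120.5 pbw)
  SiO2: 127.9·0.5164 + 599.2·0.9950 + 82.49·0.6776 = 718.1 pbw (target 718.2 pbw)
  CaO: 127.9·0.4806 = 61.47 pbw (target 61.47 pbw)
  Na2O: 82.49·0.1131 = 9.330 pbw (target 9.330 pbw)
Glass-mass bookkeeping: total batch − LOI = 999.9 pbw (the Σ of target masses is 1000 pbw; stated basis 1000 pbw — a pure rounding effect).
Batch grand total — Σ batch = 1032 pbw; Σ batch·LOI gives LOI loss = 32.38 pbw; the yield ratio, glass ÷ batch: 96.86%.

Revised batch per 1000 pbw vitreous product:
  Wollastonite: 127.9 pbw
  Sand: 599.2 pbw
  Soda feldspar: 82.49 pbw
  Gibbsite: 77.36 pbw
  ZnO: 21.96 pbw
  Red lead: 123.4 pbw
Total batch = 1032 pbw; LOI loss = 32.38 pbw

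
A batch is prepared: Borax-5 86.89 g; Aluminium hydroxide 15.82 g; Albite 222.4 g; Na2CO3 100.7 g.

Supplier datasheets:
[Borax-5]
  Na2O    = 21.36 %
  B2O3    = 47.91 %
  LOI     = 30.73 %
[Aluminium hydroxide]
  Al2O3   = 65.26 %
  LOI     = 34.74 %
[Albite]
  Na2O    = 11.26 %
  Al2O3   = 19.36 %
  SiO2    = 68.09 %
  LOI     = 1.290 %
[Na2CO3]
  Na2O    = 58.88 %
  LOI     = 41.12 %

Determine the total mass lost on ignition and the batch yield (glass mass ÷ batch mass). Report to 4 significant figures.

The intermediate values appear rounded to four significant digits on the page; the whole derivation holds full precision through every step. Every reported number carries a single rounding; the derived quantities are re-derived in full precision (four oxide percentages, the yield, totals, LOI, net glass mass) from the batch weights per 349.3 g of glass, precisely as stated by problem or answer.
LOI of each material in turn:
  Borax-5: 86.89 × 0.3073 = 26.70 g
  Aluminium hydroxide: 15.82 × 0.3474 = 5.496 g
  Albite: 222.4 × 0.01290 = 2.869 g
  Na2CO3: 100.7 × 0.4112 = 41.41 g
Total LOI = 76.47 g
Glass = batch − LOI = 425.8 − 76.47 = 349.3 g

LOI loss = 76.47 g; glass = 349.3 g; yield = 82.04%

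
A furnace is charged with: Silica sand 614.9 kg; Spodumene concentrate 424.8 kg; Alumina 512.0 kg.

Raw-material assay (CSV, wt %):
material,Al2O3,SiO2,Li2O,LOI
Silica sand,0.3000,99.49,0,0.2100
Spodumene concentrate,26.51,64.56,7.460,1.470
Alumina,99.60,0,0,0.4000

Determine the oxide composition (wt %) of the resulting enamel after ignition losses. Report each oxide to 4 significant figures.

Mid-chain values are shown rounded to four significant figures in the printout. Full precision is held at all times. Each reported value is rounded a single time; derived quantities, which include the three compositions, ignition loss, net glass mass, the yield, the totals, are rebuilt at full float precision, as written in problem or answer, using the weight values per 1542 kg of glass.
Oxide-by-oxide delivered mass:
  Al2O3: 614.9·0.003000 + 424.8·0.2651 + 512.0·0.9960 = 624.4 kg
  SiO2: 614.9·0.9949 + 424.8·0.6456 = 886.0 kg
  Li2O: 424.8·0.07460 = 31.69 kg
LOI: 614.9·0.002100 + 424.8·0.01470 + 512.0·0.004000 = 9.584 kg
The glass mass, total less LOI, = 1552 − 9.584 = 1542 kg (= Σ oxide masses)
wt % = oxide mass / glass mass × 100

Glass mass = 1542 kg (batch 1552 − LOI 9.584).
Composition: Al2O3 40.49%, SiO2 57.45%, Li2O 2.055%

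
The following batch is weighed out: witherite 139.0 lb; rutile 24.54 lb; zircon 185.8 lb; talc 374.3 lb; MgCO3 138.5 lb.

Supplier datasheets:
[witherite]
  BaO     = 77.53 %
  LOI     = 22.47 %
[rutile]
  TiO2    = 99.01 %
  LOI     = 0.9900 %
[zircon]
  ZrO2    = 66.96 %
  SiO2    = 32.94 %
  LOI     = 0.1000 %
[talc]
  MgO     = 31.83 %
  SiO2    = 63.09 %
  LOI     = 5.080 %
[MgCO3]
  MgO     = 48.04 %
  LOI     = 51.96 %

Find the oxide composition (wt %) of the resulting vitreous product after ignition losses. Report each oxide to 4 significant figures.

All arithmetic runs at full precision at each step. Mid-chain values are displayed, rounded to 4 significant figures, alongside each step; each reported number is rounded only once — all derived quantities, which include totals, LOI, five oxide percentages, glass mass, the yield, are computed in exact precision, precisely as stated by the problem or the answer, starting from the weights for 739.5 lb of glass.
Oxide masses out of the charge:
  ZrO2: 185.8·0.6696 = 124.4 lb
  BaO: 139.0·0.7753 = 107.8 lb
  MgO: 374.3·0.3183 + 138.5·0.4804 = 185.7 lb
  SiO2: 185.8·0.3294 + 374.3·0.6309 = 297.3 lb
  TiO2: 24.54·0.9901 = 24.30 lb
LOI: 139.0·0.2247 + 24.54·0.009900 + 185.8·0.001000 + 374.3·0.05080 + 138.5·0.5196 = 122.6 lb
Glass mass = batch − LOI = 862.1 − 122.6 = 739.5 lb (matching Σ of the oxides)
each oxide over glass, ×100, is wt %

Glass mass = 739.5 lb (batch 862.1 − LOI 122.6).
Composition: ZrO2 16.82%, BaO 14.57%, MgO 25.11%, SiO2 40.21%, TiO2 3.286%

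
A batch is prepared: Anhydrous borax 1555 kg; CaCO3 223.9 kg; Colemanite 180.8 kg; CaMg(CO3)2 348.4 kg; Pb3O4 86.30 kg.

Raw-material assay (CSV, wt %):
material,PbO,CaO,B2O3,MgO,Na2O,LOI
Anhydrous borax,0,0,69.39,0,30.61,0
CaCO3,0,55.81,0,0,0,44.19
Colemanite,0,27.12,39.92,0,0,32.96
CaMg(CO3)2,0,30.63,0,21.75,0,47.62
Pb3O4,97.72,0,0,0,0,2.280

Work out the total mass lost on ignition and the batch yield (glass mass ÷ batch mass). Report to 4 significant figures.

LOI loss = 326.4 kg; glass = 2068 kg; yield = 86.37%

In-progress results appear rounded to four significant figures between the steps; every computation carries full float precision throughout — exactly one rounding is applied to every reported result; all derived quantities (five oxide percentages, net glass mass, LOI, the yield, the totals) are rebuilt from the batch weights for 2068 kg of glass in exact precision, as set out in question or answer.
Material-by-material LOI:
  Anhydrous borax: 1555 × 0 = 0 kg
  CaCO3: 223.9 × 0.4419 = 98.94 kg
  Colemanite: 180.8 × 0.3296 = 59.59 kg
  CaMg(CO3)2: 348.4 × 0.4762 = 165.9 kg
  Pb3O4: 86.30 × 0.02280 = 1.968 kg
Total LOI = 326.4 kg
Glass = batch − LOI = 2394 − 326.4 = 2068 kg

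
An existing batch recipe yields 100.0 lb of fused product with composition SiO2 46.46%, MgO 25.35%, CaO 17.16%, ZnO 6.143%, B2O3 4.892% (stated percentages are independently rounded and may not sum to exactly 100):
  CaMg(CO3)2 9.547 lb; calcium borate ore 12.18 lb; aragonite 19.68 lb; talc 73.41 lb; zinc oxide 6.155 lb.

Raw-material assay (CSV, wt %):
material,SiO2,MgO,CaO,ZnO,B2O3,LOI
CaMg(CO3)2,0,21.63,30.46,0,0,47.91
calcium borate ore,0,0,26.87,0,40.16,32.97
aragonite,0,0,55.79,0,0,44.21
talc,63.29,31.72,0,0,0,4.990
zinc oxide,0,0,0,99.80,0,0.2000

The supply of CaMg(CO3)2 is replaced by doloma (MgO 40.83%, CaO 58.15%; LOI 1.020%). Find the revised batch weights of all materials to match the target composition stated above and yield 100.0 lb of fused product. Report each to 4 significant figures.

Revised batch per 100.0 lb fused product:
  doloma: 5.057 lb
  calcium borate ore: 12.18 lb
  aragonite: 19.62 lb
  talc: 73.41 lb
  zinc oxide: 6.155 lb
Total batch = 116.4 lb; LOI loss = 16.42 lb

Every computation carries full precision throughout. Working values are printed (rounded to four significant figures) when written out — exactly one rounding goes into every reported number — the derived quantities (the five compositions, LOI, totals, net glass mass, the yield) are rebuilt in full float precision using the weight values for 100.0 lb of glass, precisely as stated by either problem or answer.
Oxide mass targets, per 100.0 lb fused product:
  SiO2: 46.46% × 100.0 = 46.46 lb
  MgO: 25.35% × 100.0 = 25.35 lb
  CaO: 17.16% × 100.0 = 17.16 lb
  ZnO: 6.143% × 100.0 = 6.143 lb
  B2O3: 4.892% × 100.0 = 4.892 lb
Oxide-by-oxide audit given the weights on record, at the basis given (sums match the target masses exact up to rounding of places):
  SiO2: 73.41·0.6329 = 46.46 lb (target 46.46 lb)
  MgO: 5.057·0.4083 + 73.41·0.3172 = 25.35 lb (target 25.35 lb)
  CaO: 5.057·0.5815 + 12.18·0.2687 + 19.62·0.5579 = 17.16 lb (target 17.16 lb)
  ZnO: 6.155·0.9980 = 6.143 lb (target 6.143 lb)
  B2O3: 12.18·0.4016 = 4.891 lb (target 4.892 lb)
Glass-mass sanity pass: the batch minus its LOI: 100.0 lb (oxide target masses add up to 100.0 lb; against the stated basis, 100.0 lb — a pure rounding effect).
Whole-batch sum: Σ batch = 116.4 lb; LOI removed, Σ of batch·LOI: 16.42 lb; the yield ratio, glass ÷ batch: 85.90%.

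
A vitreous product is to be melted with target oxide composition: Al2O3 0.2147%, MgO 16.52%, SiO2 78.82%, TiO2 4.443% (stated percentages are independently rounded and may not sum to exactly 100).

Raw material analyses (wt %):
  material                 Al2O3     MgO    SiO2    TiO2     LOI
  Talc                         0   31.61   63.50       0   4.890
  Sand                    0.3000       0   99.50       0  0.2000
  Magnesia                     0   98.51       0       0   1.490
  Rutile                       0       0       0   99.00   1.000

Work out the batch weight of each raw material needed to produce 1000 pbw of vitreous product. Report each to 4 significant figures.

In-progress results are displayed (rounded to four significant digits) on the page; all arithmetic runs at full precision in all steps. Exactly one rounding lands on every reported figure — derived quantities (LOI, the yield, the four compositions, net glass mass, the totals) are re-derived from the batch weights on 1000 pbw of glass at full precision as given in the problem or the answer.
Target masses of each oxide per 1000 pbw vitreous product:
  Al2O3: 0.2147% × 1000 = 2.147 pbw
  MgO: 16.52% × 1000 = 165.2 pbw
  SiO2: 78.82% × 1000 = 788.2 pbw
  TiO2: 4.443% × 1000 = 44.43 pbw
Verifying the oxide balance per the reported batch figures, under the basis named above (sums match the target masses given rounding of the digits):
  Al2O3: 715.7·0.003000 = 2.147 pbw (target 2.147 pbw)
  MgO: 119.9·0.3161 + 129.2·0.9851 = 165.2 pbw (target 165.2 pbw)
  SiO2: 119.9·0.6350 + 715.7·0.9950 = 788.3 pbw (target 788.2 pbw)
  TiO2: 44.88·0.9900 = 44.43 pbw (target 44.43 pbw)
Glass mass check: whole batch net of LOI = 1000 pbw (per-oxide target masses sum to 1000 pbw; the stated basis being 1000 pbw — a pure rounding effect).
Total batch = Σ batch = 1010 pbw; LOI loss = Σ batch·LOI = 9.668 pbw; yield, glass over the total, = 99.04%.

Batch per 1000 pbw vitreous product:
  Talc: 119.9 pbw
  Sand: 715.7 pbw
  Magnesia: 129.2 pbw
  Rutile: 44.88 pbw
Total batch = 1010 pbw; LOI loss = 9.668 pbw; yield = 99.04%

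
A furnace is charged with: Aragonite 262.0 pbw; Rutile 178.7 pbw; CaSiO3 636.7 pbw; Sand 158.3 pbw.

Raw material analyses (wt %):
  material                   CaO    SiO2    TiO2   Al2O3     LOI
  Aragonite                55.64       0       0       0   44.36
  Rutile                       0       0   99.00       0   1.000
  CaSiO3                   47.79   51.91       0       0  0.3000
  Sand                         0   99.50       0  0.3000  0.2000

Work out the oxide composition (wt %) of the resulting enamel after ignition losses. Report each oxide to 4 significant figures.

Glass mass = 1115 pbw (batch 1236 − LOI 120.2).
Composition: CaO 40.35%, SiO2 43.75%, TiO2 15.86%, Al2O3 0.04257%

Every computation runs at full precision all the way through — the intermediate values are shown rounded to four significant digits when written out — every reported figure carries a single rounding. All derived quantities (net glass mass, four oxide percentages, yield, ignition loss, the totals) are re-derived at exact precision using the weight values for 1115 pbw of glass as quoted within problem or answer.
Oxide-by-oxide delivered mass:
  CaO: 262.0·0.5564 + 636.7·0.4779 = 450.1 pbw
  SiO2: 636.7·0.5191 + 158.3·0.9950 = 488.0 pbw
  TiO2: 178.7·0.9900 = 176.9 pbw
  Al2O3: 158.3·0.003000 = 0.4749 pbw
LOI: 262.0·0.4436 + 178.7·0.01000 + 636.7·0.003000 + 158.3·0.002000 = 120.2 pbw
batch − LOI leaves glass = 1236 − 120.2 = 1115 pbw (the oxide masses sum to this)
wt %: oxide over glass, times 100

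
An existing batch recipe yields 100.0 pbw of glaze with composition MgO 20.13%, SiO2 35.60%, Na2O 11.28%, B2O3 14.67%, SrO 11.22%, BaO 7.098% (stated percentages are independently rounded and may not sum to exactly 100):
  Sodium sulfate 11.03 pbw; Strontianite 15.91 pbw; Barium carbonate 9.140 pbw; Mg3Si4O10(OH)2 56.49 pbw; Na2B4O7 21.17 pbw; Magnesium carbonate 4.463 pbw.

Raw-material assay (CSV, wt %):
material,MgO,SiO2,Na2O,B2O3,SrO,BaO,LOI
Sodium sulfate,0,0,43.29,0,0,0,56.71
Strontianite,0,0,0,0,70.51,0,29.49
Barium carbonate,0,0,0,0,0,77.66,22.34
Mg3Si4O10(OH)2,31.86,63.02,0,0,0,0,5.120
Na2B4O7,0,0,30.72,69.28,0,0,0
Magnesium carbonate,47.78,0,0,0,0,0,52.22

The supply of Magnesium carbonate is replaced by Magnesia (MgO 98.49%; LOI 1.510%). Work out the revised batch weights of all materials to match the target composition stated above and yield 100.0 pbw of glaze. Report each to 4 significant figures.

Full precision is maintained end to end. The intermediate values are rounded to four significant figures when displayed; exactly one rounding lands on every reported figure. All derived quantities, including glass mass, six oxide percentages, ignition loss, yield, the totals, are carried starting from the weights for 100.0 pbw of glass at exact precision, precisely as stated by either problem or answer.
Per-oxide target masses for 100.0 pbw glaze:
  MgO: 20.13% × 100.0 = 20.13 pbw
  SiO2: 35.60% × 100.0 = 35.60 pbw
  Na2O: 11.28% × 100.0 = 11.28 pbw
  B2O3: 14.67% × 100.0 = 14.67 pbw
  SrO: 11.22% × 100.0 = 11.22 pbw
  BaO: 7.098% × 100.0 = 7.098 pbw
Per-oxide balance check working from each reported weight, on the stated basis (sums match the target masses net of answer rounding effects):
  MgO: 56.49·0.3186 + 2.165·0.9849 = 20.13 pbw (target 20.13 pbw)
  SiO2: 56.49·0.6302 = 35.60 pbw (target 35.60 pbw)
  Na2O: 11.03·0.4329 + 21.17·0.3072 = 11.28 pbw (target 11.28 pbw)
  B2O3: 21.17·0.6928 = 14.67 pbw (target 14.67 pbw)
  SrO: 15.91·0.7051 = 11.22 pbw (target 11.22 pbw)
  BaO: 9.140·0.7766 = 7.098 pbw (target 7.098 pbw)
Consistency of the glass mass: total batch − LOI = 99.99 pbw (summing oxide targets gives 100.0 pbw; with the basis standing at 100.0 pbw — deltas are rounding alone).
Batch grand total — Σ batch = 115.9 pbw; loss to ignition Σ batch·LOI = 15.91 pbw; yield, glass over the total, = 86.27%.

Revised batch per 100.0 pbw glaze:
  Sodium sulfate: 11.03 pbw
  Strontianite: 15.91 pbw
  Barium carbonate: 9.140 pbw
  Mg3Si4O10(OH)2: 56.49 pbw
  Na2B4O7: 21.17 pbw
  Magnesia: 2.165 pbw
Total batch = 115.9 pbw; LOI loss = 15.91 pbw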